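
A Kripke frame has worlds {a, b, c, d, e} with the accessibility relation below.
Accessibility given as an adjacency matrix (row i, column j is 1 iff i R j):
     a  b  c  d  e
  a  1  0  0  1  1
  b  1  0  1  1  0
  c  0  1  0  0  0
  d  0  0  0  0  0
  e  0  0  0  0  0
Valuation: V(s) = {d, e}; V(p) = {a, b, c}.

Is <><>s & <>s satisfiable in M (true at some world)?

Recall that <>ψ holds at a world iff ψ holds at some accessible world.
Let φ = <><>s & <>s. Evaluate φ at each world:
  a (successors {a, d, e}): φ is true.
  b (successors {a, c, d}): φ is true.
  c (successors {b}): φ is false.
  d (successors ∅): φ is false.
  e (successors ∅): φ is false.
Detail at a (witness):
  At a: <><>s is true, <>s is true, so <><>s & <>s is true.
    At a: <><>s requires <>s at some successor in {a, d, e}.
      <>s holds at a, so <><>s is true at a.
    At a: <>s requires s at some successor in {a, d, e}.
      s holds at d, so <>s is true at a.

Yes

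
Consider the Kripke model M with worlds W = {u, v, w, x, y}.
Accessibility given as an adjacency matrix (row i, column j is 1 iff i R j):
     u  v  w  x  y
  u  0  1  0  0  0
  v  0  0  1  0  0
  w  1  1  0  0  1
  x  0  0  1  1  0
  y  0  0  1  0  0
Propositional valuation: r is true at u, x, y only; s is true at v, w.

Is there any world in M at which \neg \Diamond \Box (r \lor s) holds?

No

Let φ = \neg \Diamond \Box (r \lor s). Evaluate φ at each world:
  u (successors {v}): φ is false.
  v (successors {w}): φ is false.
  w (successors {u, v, y}): φ is false.
  x (successors {w, x}): φ is false.
  y (successors {w}): φ is false.
For instance, at u:
  At u: \Diamond \Box (r \lor s) is true, so \neg \Diamond \Box (r \lor s) is false.
    At u: \Diamond \Box (r \lor s) requires \Box (r \lor s) at some successor in {v}.
      \Box (r \lor s) holds at v, so \Diamond \Box (r \lor s) is true at u.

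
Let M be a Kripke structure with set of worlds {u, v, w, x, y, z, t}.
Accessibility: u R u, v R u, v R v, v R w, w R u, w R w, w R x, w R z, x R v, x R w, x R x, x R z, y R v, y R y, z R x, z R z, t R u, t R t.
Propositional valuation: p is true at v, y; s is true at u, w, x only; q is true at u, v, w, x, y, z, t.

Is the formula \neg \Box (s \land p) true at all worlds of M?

Let φ = \neg \Box (s \land p). Evaluate φ at each world:
  u (successors {u}): φ is true.
  v (successors {u, v, w}): φ is true.
  w (successors {u, w, x, z}): φ is true.
  x (successors {v, w, x, z}): φ is true.
  y (successors {v, y}): φ is true.
  z (successors {x, z}): φ is true.
  t (successors {u, t}): φ is true.
For instance, at y:
  At y: \Box (s \land p) is false, so \neg \Box (s \land p) is true.
    At y: \Box (s \land p) requires s \land p at every successor {v, y}.
      s \land p fails at v, so \Box (s \land p) is false at y.

Yes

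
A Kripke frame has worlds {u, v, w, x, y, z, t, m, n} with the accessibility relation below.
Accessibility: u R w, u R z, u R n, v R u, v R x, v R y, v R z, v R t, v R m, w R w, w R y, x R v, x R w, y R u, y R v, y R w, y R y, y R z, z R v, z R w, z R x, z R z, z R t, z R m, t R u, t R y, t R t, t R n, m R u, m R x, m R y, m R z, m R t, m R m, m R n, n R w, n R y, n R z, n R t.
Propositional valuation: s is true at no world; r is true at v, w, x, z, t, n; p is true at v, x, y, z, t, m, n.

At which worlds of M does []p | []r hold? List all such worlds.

u, x

Let φ = []p | []r. Evaluate φ at each world:
  u (successors {w, z, n}): φ is true.
  v (successors {u, x, y, z, t, m}): φ is false.
  w (successors {w, y}): φ is false.
  x (successors {v, w}): φ is true.
  y (successors {u, v, w, y, z}): φ is false.
  z (successors {v, w, x, z, t, m}): φ is false.
  t (successors {u, y, t, n}): φ is false.
  m (successors {u, x, y, z, t, m, n}): φ is false.
  n (successors {w, y, z, t}): φ is false.
For instance, at x:
  At x: []p is false, []r is true, so []p | []r is true.
    At x: []p requires p at every successor {v, w}.
      p fails at w, so []p is false at x.
    At x: []r requires r at every successor {v, w}.
      At v: r is true.
      At w: r is true.
    So []r is true at x.
Satisfying worlds: {u, x}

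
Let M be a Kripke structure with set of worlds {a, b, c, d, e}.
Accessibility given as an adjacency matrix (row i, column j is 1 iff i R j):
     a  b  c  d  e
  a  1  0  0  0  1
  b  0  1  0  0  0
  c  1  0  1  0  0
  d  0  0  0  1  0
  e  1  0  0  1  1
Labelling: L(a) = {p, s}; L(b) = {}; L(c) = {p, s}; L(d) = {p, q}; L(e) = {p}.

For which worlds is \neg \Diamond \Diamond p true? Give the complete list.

b

Let φ = \neg \Diamond \Diamond p. Evaluate φ at each world:
  a (successors {a, e}): φ is false.
  b (successors {b}): φ is true.
  c (successors {a, c}): φ is false.
  d (successors {d}): φ is false.
  e (successors {a, d, e}): φ is false.
For instance, at c:
  At c: \Diamond \Diamond p is true, so \neg \Diamond \Diamond p is false.
    At c: \Diamond \Diamond p requires \Diamond p at some successor in {a, c}.
      \Diamond p holds at a, so \Diamond \Diamond p is true at c.
Satisfying worlds: {b}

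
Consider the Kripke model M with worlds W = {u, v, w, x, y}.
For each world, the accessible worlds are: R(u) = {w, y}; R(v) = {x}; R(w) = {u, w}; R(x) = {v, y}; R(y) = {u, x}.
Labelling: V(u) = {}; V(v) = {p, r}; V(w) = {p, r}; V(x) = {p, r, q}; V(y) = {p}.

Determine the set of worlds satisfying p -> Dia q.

u, v, y

Let φ = p -> Dia q. Evaluate φ at each world:
  u (successors {w, y}): φ is true.
  v (successors {x}): φ is true.
  w (successors {u, w}): φ is false.
  x (successors {v, y}): φ is false.
  y (successors {u, x}): φ is true.
For instance, at v:
  At v: p is true, Dia q is true, so p -> Dia q is true.
    At v: Dia q requires q at some successor in {x}.
      q holds at x, so Dia q is true at v.
Satisfying worlds: {u, v, y}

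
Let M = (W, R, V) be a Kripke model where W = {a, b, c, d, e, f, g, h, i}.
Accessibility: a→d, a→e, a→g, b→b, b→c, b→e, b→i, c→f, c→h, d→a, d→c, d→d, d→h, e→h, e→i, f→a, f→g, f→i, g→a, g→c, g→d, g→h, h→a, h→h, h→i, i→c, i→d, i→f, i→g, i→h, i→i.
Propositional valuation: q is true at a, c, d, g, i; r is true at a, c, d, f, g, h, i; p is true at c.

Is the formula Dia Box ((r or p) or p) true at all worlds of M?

Yes

Let φ = Dia Box ((r or p) or p). Evaluate φ at each world:
  a (successors {d, e, g}): φ is true.
  b (successors {b, c, e, i}): φ is true.
  c (successors {f, h}): φ is true.
  d (successors {a, c, d, h}): φ is true.
  e (successors {h, i}): φ is true.
  f (successors {a, g, i}): φ is true.
  g (successors {a, c, d, h}): φ is true.
  h (successors {a, h, i}): φ is true.
  i (successors {c, d, f, g, h, i}): φ is true.
For instance, at i:
  At i: Dia Box ((r or p) or p) requires Box ((r or p) or p) at some successor in {c, d, f, g, h, i}.
    Box ((r or p) or p) holds at c, so Dia Box ((r or p) or p) is true at i.
      At c: Box ((r or p) or p) requires (r or p) or p at every successor {f, h}.
        At f: (r or p) or p is true.
        At h: (r or p) or p is true.
      So Box ((r or p) or p) is true at c.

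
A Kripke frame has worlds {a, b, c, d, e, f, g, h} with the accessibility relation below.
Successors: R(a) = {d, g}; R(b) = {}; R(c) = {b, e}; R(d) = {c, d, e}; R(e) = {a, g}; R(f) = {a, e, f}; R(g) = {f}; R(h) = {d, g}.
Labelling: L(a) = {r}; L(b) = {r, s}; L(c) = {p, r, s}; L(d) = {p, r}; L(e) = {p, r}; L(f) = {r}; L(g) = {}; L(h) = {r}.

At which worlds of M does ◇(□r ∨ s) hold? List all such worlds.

Recall that □ψ holds at a world iff ψ holds at every accessible world, and ◇ψ holds iff ψ holds at some accessible world.
Let φ = ◇(□r ∨ s). Evaluate φ at each world:
  a (successors {d, g}): φ is true.
  b (successors ∅): φ is false.
  c (successors {b, e}): φ is true.
  d (successors {c, d, e}): φ is true.
  e (successors {a, g}): φ is true.
  f (successors {a, e, f}): φ is true.
  g (successors {f}): φ is true.
  h (successors {d, g}): φ is true.
For instance, at f:
  At f: ◇(□r ∨ s) requires □r ∨ s at some successor in {a, e, f}.
    □r ∨ s holds at f, so ◇(□r ∨ s) is true at f.
      At f: □r is true, s is false, so □r ∨ s is true.
Satisfying worlds: {a, c, d, e, f, g, h}

a, c, d, e, f, g, h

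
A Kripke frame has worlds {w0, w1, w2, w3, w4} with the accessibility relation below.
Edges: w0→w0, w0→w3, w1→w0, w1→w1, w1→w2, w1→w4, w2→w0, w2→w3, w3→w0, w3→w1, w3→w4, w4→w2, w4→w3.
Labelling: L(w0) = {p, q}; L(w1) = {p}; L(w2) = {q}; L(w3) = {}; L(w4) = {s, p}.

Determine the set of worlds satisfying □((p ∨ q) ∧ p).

w3

Recall that □ψ holds at a world iff ψ holds at every accessible world, and ◇ψ holds iff ψ holds at some accessible world.
Let φ = □((p ∨ q) ∧ p). Evaluate φ at each world:
  w0 (successors {w0, w3}): φ is false.
  w1 (successors {w0, w1, w2, w4}): φ is false.
  w2 (successors {w0, w3}): φ is false.
  w3 (successors {w0, w1, w4}): φ is true.
  w4 (successors {w2, w3}): φ is false.
For instance, at w0:
  At w0: □((p ∨ q) ∧ p) requires (p ∨ q) ∧ p at every successor {w0, w3}.
    (p ∨ q) ∧ p fails at w3, so □((p ∨ q) ∧ p) is false at w0.
Satisfying worlds: {w3}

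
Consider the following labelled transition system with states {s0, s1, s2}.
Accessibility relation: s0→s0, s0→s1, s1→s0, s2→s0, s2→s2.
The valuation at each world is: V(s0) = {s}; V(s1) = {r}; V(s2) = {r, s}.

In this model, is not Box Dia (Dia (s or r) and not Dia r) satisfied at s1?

At s1: Box Dia (Dia (s or r) and not Dia r) is true, so not Box Dia (Dia (s or r) and not Dia r) is false.
  At s1: Box Dia (Dia (s or r) and not Dia r) requires Dia (Dia (s or r) and not Dia r) at every successor {s0}.
      At s0: Dia (Dia (s or r) and not Dia r) requires Dia (s or r) and not Dia r at some successor in {s0, s1}.
        Dia (s or r) and not Dia r holds at s1, so Dia (Dia (s or r) and not Dia r) is true at s0.
  So Box Dia (Dia (s or r) and not Dia r) is true at s1.

No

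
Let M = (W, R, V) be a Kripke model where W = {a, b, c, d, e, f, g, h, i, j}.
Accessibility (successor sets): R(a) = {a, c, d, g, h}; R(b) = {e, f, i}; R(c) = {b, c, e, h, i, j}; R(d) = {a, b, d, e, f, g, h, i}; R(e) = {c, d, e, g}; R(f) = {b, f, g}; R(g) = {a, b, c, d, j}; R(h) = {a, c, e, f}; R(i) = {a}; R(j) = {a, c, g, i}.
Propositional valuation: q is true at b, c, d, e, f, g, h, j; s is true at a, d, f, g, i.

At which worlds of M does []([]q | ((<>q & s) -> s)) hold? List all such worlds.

Let φ = []([]q | ((<>q & s) -> s)). Evaluate φ at each world:
  a (successors {a, c, d, g, h}): φ is true.
  b (successors {e, f, i}): φ is true.
  c (successors {b, c, e, h, i, j}): φ is true.
  d (successors {a, b, d, e, f, g, h, i}): φ is true.
  e (successors {c, d, e, g}): φ is true.
  f (successors {b, f, g}): φ is true.
  g (successors {a, b, c, d, j}): φ is true.
  h (successors {a, c, e, f}): φ is true.
  i (successors {a}): φ is true.
  j (successors {a, c, g, i}): φ is true.
For instance, at c:
  At c: []([]q | ((<>q & s) -> s)) requires []q | ((<>q & s) -> s) at every successor {b, c, e, h, i, j}.
    At b: []q | ((<>q & s) -> s) is true.
    At c: []q | ((<>q & s) -> s) is true.
    At e: []q | ((<>q & s) -> s) is true.
    At h: []q | ((<>q & s) -> s) is true.
    At i: []q | ((<>q & s) -> s) is true.
    At j: []q | ((<>q & s) -> s) is true.
  So []([]q | ((<>q & s) -> s)) is true at c.
Satisfying worlds: {a, b, c, d, e, f, g, h, i, j}

a, b, c, d, e, f, g, h, i, j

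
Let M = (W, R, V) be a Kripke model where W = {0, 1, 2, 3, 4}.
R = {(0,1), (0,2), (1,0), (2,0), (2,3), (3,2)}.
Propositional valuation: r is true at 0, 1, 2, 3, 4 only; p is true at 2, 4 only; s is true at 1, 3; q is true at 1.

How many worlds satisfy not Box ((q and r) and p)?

Recall that Box ψ holds at a world iff ψ holds at every accessible world, and Dia ψ holds iff ψ holds at some accessible world.
Let φ = not Box ((q and r) and p). Evaluate φ at each world:
  0 (successors {1, 2}): φ is true.
  1 (successors {0}): φ is true.
  2 (successors {0, 3}): φ is true.
  3 (successors {2}): φ is true.
  4 (successors ∅): φ is false.
For instance, at 0:
  At 0: Box ((q and r) and p) is false, so not Box ((q and r) and p) is true.
    At 0: Box ((q and r) and p) requires (q and r) and p at every successor {1, 2}.
      (q and r) and p fails at 1, so Box ((q and r) and p) is false at 0.
Satisfying worlds: {0, 1, 2, 3}

4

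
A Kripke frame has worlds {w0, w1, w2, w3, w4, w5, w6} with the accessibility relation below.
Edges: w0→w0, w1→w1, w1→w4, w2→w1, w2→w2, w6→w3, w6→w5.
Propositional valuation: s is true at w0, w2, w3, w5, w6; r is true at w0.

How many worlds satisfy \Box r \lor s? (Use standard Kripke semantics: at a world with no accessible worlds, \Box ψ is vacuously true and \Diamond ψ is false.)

Let φ = \Box r \lor s. Evaluate φ at each world:
  w0 (successors {w0}): φ is true.
  w1 (successors {w1, w4}): φ is false.
  w2 (successors {w1, w2}): φ is true.
  w3 (successors ∅): φ is true.
  w4 (successors ∅): φ is true.
  w5 (successors ∅): φ is true.
  w6 (successors {w3, w5}): φ is true.
For instance, at w2:
  At w2: \Box r is false, s is true, so \Box r \lor s is true.
    At w2: \Box r requires r at every successor {w1, w2}.
      r fails at w1, so \Box r is false at w2.
Satisfying worlds: {w0, w2, w3, w4, w5, w6}

6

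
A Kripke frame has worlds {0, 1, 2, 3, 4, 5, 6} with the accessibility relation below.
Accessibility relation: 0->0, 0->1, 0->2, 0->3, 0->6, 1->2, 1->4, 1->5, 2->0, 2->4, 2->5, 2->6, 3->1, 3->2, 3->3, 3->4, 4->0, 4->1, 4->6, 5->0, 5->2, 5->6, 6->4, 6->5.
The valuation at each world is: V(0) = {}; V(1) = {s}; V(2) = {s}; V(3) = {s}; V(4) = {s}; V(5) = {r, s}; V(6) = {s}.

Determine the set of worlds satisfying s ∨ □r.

Let φ = s ∨ □r. Evaluate φ at each world:
  0 (successors {0, 1, 2, 3, 6}): φ is false.
  1 (successors {2, 4, 5}): φ is true.
  2 (successors {0, 4, 5, 6}): φ is true.
  3 (successors {1, 2, 3, 4}): φ is true.
  4 (successors {0, 1, 6}): φ is true.
  5 (successors {0, 2, 6}): φ is true.
  6 (successors {4, 5}): φ is true.
For instance, at 5:
  At 5: s is true, □r is false, so s ∨ □r is true.
    At 5: □r requires r at every successor {0, 2, 6}.
      r fails at 0, so □r is false at 5.
Satisfying worlds: {1, 2, 3, 4, 5, 6}

1, 2, 3, 4, 5, 6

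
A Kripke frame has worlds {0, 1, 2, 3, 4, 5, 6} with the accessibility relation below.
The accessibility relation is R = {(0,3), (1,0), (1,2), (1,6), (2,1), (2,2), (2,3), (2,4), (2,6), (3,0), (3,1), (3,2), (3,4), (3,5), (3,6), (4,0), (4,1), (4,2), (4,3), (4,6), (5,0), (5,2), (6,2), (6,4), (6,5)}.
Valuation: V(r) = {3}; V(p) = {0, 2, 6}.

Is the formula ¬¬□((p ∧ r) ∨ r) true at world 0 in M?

Yes

At 0: ¬□((p ∧ r) ∨ r) is false, so ¬¬□((p ∧ r) ∨ r) is true.
  At 0: □((p ∧ r) ∨ r) is true, so ¬□((p ∧ r) ∨ r) is false.
    At 0: □((p ∧ r) ∨ r) requires (p ∧ r) ∨ r at every successor {3}.
      At 3: (p ∧ r) ∨ r is true.
    So □((p ∧ r) ∨ r) is true at 0.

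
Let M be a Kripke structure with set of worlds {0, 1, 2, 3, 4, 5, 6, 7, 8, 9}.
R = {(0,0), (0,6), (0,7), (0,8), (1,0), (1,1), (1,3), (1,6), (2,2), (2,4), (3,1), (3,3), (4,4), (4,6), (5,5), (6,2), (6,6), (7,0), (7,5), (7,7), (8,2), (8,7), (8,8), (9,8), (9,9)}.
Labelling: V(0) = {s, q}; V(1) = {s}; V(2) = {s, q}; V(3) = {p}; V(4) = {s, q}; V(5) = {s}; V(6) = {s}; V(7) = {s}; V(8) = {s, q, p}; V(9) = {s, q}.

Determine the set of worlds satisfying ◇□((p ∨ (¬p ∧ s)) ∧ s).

Let φ = ◇□((p ∨ (¬p ∧ s)) ∧ s). Evaluate φ at each world:
  0 (successors {0, 6, 7, 8}): φ is true.
  1 (successors {0, 1, 3, 6}): φ is true.
  2 (successors {2, 4}): φ is true.
  3 (successors {1, 3}): φ is false.
  4 (successors {4, 6}): φ is true.
  5 (successors {5}): φ is true.
  6 (successors {2, 6}): φ is true.
  7 (successors {0, 5, 7}): φ is true.
  8 (successors {2, 7, 8}): φ is true.
  9 (successors {8, 9}): φ is true.
For instance, at 4:
  At 4: ◇□((p ∨ (¬p ∧ s)) ∧ s) requires □((p ∨ (¬p ∧ s)) ∧ s) at some successor in {4, 6}.
    □((p ∨ (¬p ∧ s)) ∧ s) holds at 4, so ◇□((p ∨ (¬p ∧ s)) ∧ s) is true at 4.
      At 4: □((p ∨ (¬p ∧ s)) ∧ s) requires (p ∨ (¬p ∧ s)) ∧ s at every successor {4, 6}.
        At 4: (p ∨ (¬p ∧ s)) ∧ s is true.
        At 6: (p ∨ (¬p ∧ s)) ∧ s is true.
      So □((p ∨ (¬p ∧ s)) ∧ s) is true at 4.
Satisfying worlds: {0, 1, 2, 4, 5, 6, 7, 8, 9}

0, 1, 2, 4, 5, 6, 7, 8, 9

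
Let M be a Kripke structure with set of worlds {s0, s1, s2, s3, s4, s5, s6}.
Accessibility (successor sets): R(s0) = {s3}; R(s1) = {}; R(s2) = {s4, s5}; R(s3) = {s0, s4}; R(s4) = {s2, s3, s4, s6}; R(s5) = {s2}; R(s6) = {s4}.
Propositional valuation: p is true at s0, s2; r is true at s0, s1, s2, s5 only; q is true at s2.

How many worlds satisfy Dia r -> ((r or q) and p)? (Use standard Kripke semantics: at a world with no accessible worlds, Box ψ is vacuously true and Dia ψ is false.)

4

Let φ = Dia r -> ((r or q) and p). Evaluate φ at each world:
  s0 (successors {s3}): φ is true.
  s1 (successors ∅): φ is true.
  s2 (successors {s4, s5}): φ is true.
  s3 (successors {s0, s4}): φ is false.
  s4 (successors {s2, s3, s4, s6}): φ is false.
  s5 (successors {s2}): φ is false.
  s6 (successors {s4}): φ is true.
For instance, at s6:
  At s6: Dia r is false, (r or q) and p is false, so Dia r -> ((r or q) and p) is true.
    At s6: Dia r requires r at some successor in {s4}.
      At s4: r is false.
    So Dia r is false at s6.
Satisfying worlds: {s0, s1, s2, s6}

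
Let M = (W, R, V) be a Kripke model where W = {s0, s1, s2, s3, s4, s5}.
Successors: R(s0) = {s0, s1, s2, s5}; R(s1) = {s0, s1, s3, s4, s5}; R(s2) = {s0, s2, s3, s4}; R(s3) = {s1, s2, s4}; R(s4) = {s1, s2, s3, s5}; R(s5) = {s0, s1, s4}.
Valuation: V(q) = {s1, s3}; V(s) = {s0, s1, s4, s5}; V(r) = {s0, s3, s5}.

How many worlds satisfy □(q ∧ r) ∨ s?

Let φ = □(q ∧ r) ∨ s. Evaluate φ at each world:
  s0 (successors {s0, s1, s2, s5}): φ is true.
  s1 (successors {s0, s1, s3, s4, s5}): φ is true.
  s2 (successors {s0, s2, s3, s4}): φ is false.
  s3 (successors {s1, s2, s4}): φ is false.
  s4 (successors {s1, s2, s3, s5}): φ is true.
  s5 (successors {s0, s1, s4}): φ is true.
For instance, at s5:
  At s5: □(q ∧ r) is false, s is true, so □(q ∧ r) ∨ s is true.
    At s5: □(q ∧ r) requires q ∧ r at every successor {s0, s1, s4}.
      q ∧ r fails at s0, so □(q ∧ r) is false at s5.
Satisfying worlds: {s0, s1, s4, s5}

4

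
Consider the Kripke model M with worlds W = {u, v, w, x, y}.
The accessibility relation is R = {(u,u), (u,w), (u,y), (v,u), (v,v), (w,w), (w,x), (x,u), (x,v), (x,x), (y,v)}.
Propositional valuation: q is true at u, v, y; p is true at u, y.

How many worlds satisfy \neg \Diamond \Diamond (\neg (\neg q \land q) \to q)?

Let φ = \neg \Diamond \Diamond (\neg (\neg q \land q) \to q). Evaluate φ at each world:
  u (successors {u, w, y}): φ is false.
  v (successors {u, v}): φ is false.
  w (successors {w, x}): φ is false.
  x (successors {u, v, x}): φ is false.
  y (successors {v}): φ is false.
For instance, at y:
  At y: \Diamond \Diamond (\neg (\neg q \land q) \to q) is true, so \neg \Diamond \Diamond (\neg (\neg q \land q) \to q) is false.
    At y: \Diamond \Diamond (\neg (\neg q \land q) \to q) requires \Diamond (\neg (\neg q \land q) \to q) at some successor in {v}.
      \Diamond (\neg (\neg q \land q) \to q) holds at v, so \Diamond \Diamond (\neg (\neg q \land q) \to q) is true at y.
Satisfying worlds: none.

0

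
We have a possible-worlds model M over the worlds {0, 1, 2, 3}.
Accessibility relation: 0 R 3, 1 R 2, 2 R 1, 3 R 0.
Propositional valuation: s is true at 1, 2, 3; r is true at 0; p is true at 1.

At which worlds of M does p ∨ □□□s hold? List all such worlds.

Let φ = p ∨ □□□s. Evaluate φ at each world:
  0 (successors {3}): φ is true.
  1 (successors {2}): φ is true.
  2 (successors {1}): φ is true.
  3 (successors {0}): φ is false.
For instance, at 3:
  At 3: p is false, □□□s is false, so p ∨ □□□s is false.
    At 3: □□□s requires □□s at every successor {0}.
      □□s fails at 0, so □□□s is false at 3.
Satisfying worlds: {0, 1, 2}

0, 1, 2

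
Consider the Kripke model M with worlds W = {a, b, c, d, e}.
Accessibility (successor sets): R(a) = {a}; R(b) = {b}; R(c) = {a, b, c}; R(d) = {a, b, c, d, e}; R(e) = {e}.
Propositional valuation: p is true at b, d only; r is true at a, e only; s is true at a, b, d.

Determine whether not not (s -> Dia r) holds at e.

Recall that Dia ψ holds at a world iff ψ holds at some accessible world.
At e: not (s -> Dia r) is false, so not not (s -> Dia r) is true.
  At e: s -> Dia r is true, so not (s -> Dia r) is false.
    At e: s is false, Dia r is true, so s -> Dia r is true.
      At e: Dia r requires r at some successor in {e}.
        r holds at e, so Dia r is true at e.

Yes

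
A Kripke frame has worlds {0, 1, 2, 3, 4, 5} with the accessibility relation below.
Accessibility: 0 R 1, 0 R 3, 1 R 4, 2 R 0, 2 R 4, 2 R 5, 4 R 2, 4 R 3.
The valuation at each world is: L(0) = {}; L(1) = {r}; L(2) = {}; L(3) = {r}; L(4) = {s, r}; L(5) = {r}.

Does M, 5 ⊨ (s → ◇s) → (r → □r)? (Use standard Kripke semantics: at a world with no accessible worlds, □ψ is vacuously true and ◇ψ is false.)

At 5: s → ◇s is true, r → □r is true, so (s → ◇s) → (r → □r) is true.
  At 5: s is false, ◇s is false, so s → ◇s is true.
    At 5: no accessible worlds, so ◇s is false.
  At 5: r is true, □r is true, so r → □r is true.
    At 5: no accessible worlds, so □r holds vacuously.

Yes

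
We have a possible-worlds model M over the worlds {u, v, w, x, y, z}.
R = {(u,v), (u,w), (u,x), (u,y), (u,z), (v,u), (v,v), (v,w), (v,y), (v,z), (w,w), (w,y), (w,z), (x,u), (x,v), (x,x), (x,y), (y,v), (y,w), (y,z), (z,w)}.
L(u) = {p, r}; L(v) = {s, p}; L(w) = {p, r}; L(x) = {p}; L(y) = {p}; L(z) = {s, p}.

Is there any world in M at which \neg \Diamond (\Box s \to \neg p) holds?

Let φ = \neg \Diamond (\Box s \to \neg p). Evaluate φ at each world:
  u (successors {v, w, x, y, z}): φ is false.
  v (successors {u, v, w, y, z}): φ is false.
  w (successors {w, y, z}): φ is false.
  x (successors {u, v, x, y}): φ is false.
  y (successors {v, w, z}): φ is false.
  z (successors {w}): φ is false.
For instance, at x:
  At x: \Diamond (\Box s \to \neg p) is true, so \neg \Diamond (\Box s \to \neg p) is false.
    At x: \Diamond (\Box s \to \neg p) requires \Box s \to \neg p at some successor in {u, v, x, y}.
      \Box s \to \neg p holds at u, so \Diamond (\Box s \to \neg p) is true at x.

No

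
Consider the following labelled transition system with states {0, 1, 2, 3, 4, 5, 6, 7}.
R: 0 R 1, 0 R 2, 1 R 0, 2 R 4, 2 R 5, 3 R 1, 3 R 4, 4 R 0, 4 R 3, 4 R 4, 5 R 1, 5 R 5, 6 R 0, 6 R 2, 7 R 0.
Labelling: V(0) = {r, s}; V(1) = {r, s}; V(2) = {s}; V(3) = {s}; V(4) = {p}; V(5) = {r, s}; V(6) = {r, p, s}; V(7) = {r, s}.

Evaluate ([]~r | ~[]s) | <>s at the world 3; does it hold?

Yes

At 3: []~r | ~[]s is true, <>s is true, so ([]~r | ~[]s) | <>s is true.
  At 3: []~r is false, ~[]s is true, so []~r | ~[]s is true.
    At 3: []~r requires ~r at every successor {1, 4}.
      ~r fails at 1, so []~r is false at 3.
    At 3: []s is false, so ~[]s is true.
      At 3: []s requires s at every successor {1, 4}.
        s fails at 4, so []s is false at 3.
  At 3: <>s requires s at some successor in {1, 4}.
    s holds at 1, so <>s is true at 3.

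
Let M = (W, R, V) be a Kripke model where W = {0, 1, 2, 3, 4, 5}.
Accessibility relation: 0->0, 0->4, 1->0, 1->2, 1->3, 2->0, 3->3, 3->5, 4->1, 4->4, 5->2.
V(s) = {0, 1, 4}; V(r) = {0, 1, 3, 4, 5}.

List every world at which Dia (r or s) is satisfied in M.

0, 1, 2, 3, 4

Let φ = Dia (r or s). Evaluate φ at each world:
  0 (successors {0, 4}): φ is true.
  1 (successors {0, 2, 3}): φ is true.
  2 (successors {0}): φ is true.
  3 (successors {3, 5}): φ is true.
  4 (successors {1, 4}): φ is true.
  5 (successors {2}): φ is false.
For instance, at 3:
  At 3: Dia (r or s) requires r or s at some successor in {3, 5}.
    r or s holds at 3, so Dia (r or s) is true at 3.
Satisfying worlds: {0, 1, 2, 3, 4}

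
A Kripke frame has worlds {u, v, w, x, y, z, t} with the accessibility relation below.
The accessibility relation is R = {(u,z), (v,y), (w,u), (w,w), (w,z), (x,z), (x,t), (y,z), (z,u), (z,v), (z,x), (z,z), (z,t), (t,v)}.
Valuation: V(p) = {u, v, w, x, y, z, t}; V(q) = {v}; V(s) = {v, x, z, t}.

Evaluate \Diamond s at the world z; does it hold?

Yes

At z: \Diamond s requires s at some successor in {u, v, x, z, t}.
  s holds at v, so \Diamond s is true at z.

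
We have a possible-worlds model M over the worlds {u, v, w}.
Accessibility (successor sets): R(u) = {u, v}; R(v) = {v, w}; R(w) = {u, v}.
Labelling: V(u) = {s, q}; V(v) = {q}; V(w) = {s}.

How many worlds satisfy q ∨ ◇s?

Let φ = q ∨ ◇s. Evaluate φ at each world:
  u (successors {u, v}): φ is true.
  v (successors {v, w}): φ is true.
  w (successors {u, v}): φ is true.
For instance, at u:
  At u: q is true, ◇s is true, so q ∨ ◇s is true.
    At u: ◇s requires s at some successor in {u, v}.
      s holds at u, so ◇s is true at u.
Satisfying worlds: {u, v, w}

3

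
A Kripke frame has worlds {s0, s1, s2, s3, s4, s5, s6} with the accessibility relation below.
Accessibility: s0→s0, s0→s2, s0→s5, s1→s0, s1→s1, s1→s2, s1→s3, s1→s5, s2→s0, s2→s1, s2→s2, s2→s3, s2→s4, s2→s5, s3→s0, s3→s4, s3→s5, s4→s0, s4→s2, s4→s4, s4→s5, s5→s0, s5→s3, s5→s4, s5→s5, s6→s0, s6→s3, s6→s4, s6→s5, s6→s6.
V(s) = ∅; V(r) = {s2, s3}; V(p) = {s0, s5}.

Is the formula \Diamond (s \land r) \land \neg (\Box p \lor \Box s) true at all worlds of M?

No

Recall that \Box ψ holds at a world iff ψ holds at every accessible world, and \Diamond ψ holds iff ψ holds at some accessible world.
Let φ = \Diamond (s \land r) \land \neg (\Box p \lor \Box s). Evaluate φ at each world:
  s0 (successors {s0, s2, s5}): φ is false.
  s1 (successors {s0, s1, s2, s3, s5}): φ is false.
  s2 (successors {s0, s1, s2, s3, s4, s5}): φ is false.
  s3 (successors {s0, s4, s5}): φ is false.
  s4 (successors {s0, s2, s4, s5}): φ is false.
  s5 (successors {s0, s3, s4, s5}): φ is false.
  s6 (successors {s0, s3, s4, s5, s6}): φ is false.
Detail at s0 (counterexample):
  At s0: \Diamond (s \land r) is false, \neg (\Box p \lor \Box s) is true, so \Diamond (s \land r) \land \neg (\Box p \lor \Box s) is false.
    At s0: \Diamond (s \land r) requires s \land r at some successor in {s0, s2, s5}.
      At s0: s \land r is false.
      At s2: s \land r is false.
      At s5: s \land r is false.
    So \Diamond (s \land r) is false at s0.
    At s0: \Box p \lor \Box s is false, so \neg (\Box p \lor \Box s) is true.
      At s0: \Box p is false, \Box s is false, so \Box p \lor \Box s is false.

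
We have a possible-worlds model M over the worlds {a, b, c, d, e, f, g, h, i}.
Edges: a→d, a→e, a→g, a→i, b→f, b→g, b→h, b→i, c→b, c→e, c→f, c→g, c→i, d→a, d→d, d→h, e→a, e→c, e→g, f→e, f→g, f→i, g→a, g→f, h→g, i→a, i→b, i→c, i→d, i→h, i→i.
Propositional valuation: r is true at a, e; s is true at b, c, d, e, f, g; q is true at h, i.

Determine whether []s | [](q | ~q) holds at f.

Yes

Recall that []ψ holds at a world iff ψ holds at every accessible world, and <>ψ holds iff ψ holds at some accessible world.
At f: []s is false, [](q | ~q) is true, so []s | [](q | ~q) is true.
  At f: []s requires s at every successor {e, g, i}.
    s fails at i, so []s is false at f.
  At f: [](q | ~q) requires q | ~q at every successor {e, g, i}.
    At e: q | ~q is true.
    At g: q | ~q is true.
    At i: q | ~q is true.
  So [](q | ~q) is true at f.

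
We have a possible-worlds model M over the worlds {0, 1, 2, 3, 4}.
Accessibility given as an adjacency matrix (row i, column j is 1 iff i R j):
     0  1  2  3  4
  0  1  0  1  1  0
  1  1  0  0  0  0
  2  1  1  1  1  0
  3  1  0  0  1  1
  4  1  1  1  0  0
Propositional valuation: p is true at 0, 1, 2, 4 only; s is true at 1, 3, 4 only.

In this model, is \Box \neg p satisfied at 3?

No

Recall that \Box ψ holds at a world iff ψ holds at every accessible world, and \Diamond ψ holds iff ψ holds at some accessible world.
At 3: \Box \neg p requires \neg p at every successor {0, 3, 4}.
  \neg p fails at 0, so \Box \neg p is false at 3.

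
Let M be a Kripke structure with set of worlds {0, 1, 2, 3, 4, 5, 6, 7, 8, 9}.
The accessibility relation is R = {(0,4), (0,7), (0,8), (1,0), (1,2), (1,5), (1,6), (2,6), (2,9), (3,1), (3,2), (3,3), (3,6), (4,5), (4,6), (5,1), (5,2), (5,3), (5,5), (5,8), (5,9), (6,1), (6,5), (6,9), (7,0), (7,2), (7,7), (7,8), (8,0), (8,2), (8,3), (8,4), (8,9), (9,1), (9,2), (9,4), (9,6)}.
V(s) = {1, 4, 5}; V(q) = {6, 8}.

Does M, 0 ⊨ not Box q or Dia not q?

Yes

At 0: not Box q is true, Dia not q is true, so not Box q or Dia not q is true.
  At 0: Box q is false, so not Box q is true.
    At 0: Box q requires q at every successor {4, 7, 8}.
      q fails at 4, so Box q is false at 0.
  At 0: Dia not q requires not q at some successor in {4, 7, 8}.
    not q holds at 4, so Dia not q is true at 0.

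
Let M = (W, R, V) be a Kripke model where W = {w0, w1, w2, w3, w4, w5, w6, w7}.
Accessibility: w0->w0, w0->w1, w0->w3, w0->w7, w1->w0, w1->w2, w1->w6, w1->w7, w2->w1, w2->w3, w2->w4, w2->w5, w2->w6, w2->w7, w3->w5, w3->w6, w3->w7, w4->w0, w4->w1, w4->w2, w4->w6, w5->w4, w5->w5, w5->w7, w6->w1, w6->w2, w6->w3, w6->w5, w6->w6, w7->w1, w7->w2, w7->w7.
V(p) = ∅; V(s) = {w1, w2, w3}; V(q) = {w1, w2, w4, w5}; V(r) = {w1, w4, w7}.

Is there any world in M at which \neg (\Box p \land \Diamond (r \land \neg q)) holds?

Yes

Recall that \Box ψ holds at a world iff ψ holds at every accessible world, and \Diamond ψ holds iff ψ holds at some accessible world.
Let φ = \neg (\Box p \land \Diamond (r \land \neg q)). Evaluate φ at each world:
  w0 (successors {w0, w1, w3, w7}): φ is true.
  w1 (successors {w0, w2, w6, w7}): φ is true.
  w2 (successors {w1, w3, w4, w5, w6, w7}): φ is true.
  w3 (successors {w5, w6, w7}): φ is true.
  w4 (successors {w0, w1, w2, w6}): φ is true.
  w5 (successors {w4, w5, w7}): φ is true.
  w6 (successors {w1, w2, w3, w5, w6}): φ is true.
  w7 (successors {w1, w2, w7}): φ is true.
Detail at w0 (witness):
  At w0: \Box p \land \Diamond (r \land \neg q) is false, so \neg (\Box p \land \Diamond (r \land \neg q)) is true.
    At w0: \Box p is false, \Diamond (r \land \neg q) is true, so \Box p \land \Diamond (r \land \neg q) is false.
      At w0: \Box p requires p at every successor {w0, w1, w3, w7}.
        p fails at w0, so \Box p is false at w0.
      At w0: \Diamond (r \land \neg q) requires r \land \neg q at some successor in {w0, w1, w3, w7}.
        r \land \neg q holds at w7, so \Diamond (r \land \neg q) is true at w0.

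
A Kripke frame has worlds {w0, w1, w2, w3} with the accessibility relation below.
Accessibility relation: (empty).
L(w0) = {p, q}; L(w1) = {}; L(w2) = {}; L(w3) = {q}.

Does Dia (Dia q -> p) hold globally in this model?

Let φ = Dia (Dia q -> p). Evaluate φ at each world:
  w0 (successors ∅): φ is false.
  w1 (successors ∅): φ is false.
  w2 (successors ∅): φ is false.
  w3 (successors ∅): φ is false.
Detail at w0 (counterexample):
  At w0: no accessible worlds, so Dia (Dia q -> p) is false.

No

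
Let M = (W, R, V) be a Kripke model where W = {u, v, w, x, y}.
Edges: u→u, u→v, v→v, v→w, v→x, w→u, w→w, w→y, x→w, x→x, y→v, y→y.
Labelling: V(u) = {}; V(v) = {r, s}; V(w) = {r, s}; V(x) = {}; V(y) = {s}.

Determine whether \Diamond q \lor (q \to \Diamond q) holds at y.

Yes

Recall that \Diamond ψ holds at a world iff ψ holds at some accessible world.
At y: \Diamond q is false, q \to \Diamond q is true, so \Diamond q \lor (q \to \Diamond q) is true.
  At y: \Diamond q requires q at some successor in {v, y}.
    At v: q is false.
    At y: q is false.
  So \Diamond q is false at y.
  At y: q is false, \Diamond q is false, so q \to \Diamond q is true.
    At y: \Diamond q requires q at some successor in {v, y}.
      At v: q is false.
      At y: q is false.
    So \Diamond q is false at y.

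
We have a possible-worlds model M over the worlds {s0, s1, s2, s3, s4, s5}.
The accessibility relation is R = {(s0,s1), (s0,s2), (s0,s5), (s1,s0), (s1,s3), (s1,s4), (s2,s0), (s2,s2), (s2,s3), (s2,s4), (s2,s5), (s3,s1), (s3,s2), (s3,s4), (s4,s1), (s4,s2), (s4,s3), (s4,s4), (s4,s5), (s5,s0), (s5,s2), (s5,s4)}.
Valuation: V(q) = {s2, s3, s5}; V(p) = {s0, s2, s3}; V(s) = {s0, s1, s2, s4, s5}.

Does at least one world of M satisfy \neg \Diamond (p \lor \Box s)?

No

Let φ = \neg \Diamond (p \lor \Box s). Evaluate φ at each world:
  s0 (successors {s1, s2, s5}): φ is false.
  s1 (successors {s0, s3, s4}): φ is false.
  s2 (successors {s0, s2, s3, s4, s5}): φ is false.
  s3 (successors {s1, s2, s4}): φ is false.
  s4 (successors {s1, s2, s3, s4, s5}): φ is false.
  s5 (successors {s0, s2, s4}): φ is false.
For instance, at s2:
  At s2: \Diamond (p \lor \Box s) is true, so \neg \Diamond (p \lor \Box s) is false.
    At s2: \Diamond (p \lor \Box s) requires p \lor \Box s at some successor in {s0, s2, s3, s4, s5}.
      p \lor \Box s holds at s0, so \Diamond (p \lor \Box s) is true at s2.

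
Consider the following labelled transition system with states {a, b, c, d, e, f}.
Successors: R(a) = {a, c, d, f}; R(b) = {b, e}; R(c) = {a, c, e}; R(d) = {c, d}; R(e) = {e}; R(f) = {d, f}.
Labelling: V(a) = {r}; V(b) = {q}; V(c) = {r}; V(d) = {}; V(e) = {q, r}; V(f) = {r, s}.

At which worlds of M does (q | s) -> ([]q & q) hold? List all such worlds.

Let φ = (q | s) -> ([]q & q). Evaluate φ at each world:
  a (successors {a, c, d, f}): φ is true.
  b (successors {b, e}): φ is true.
  c (successors {a, c, e}): φ is true.
  d (successors {c, d}): φ is true.
  e (successors {e}): φ is true.
  f (successors {d, f}): φ is false.
For instance, at e:
  At e: q | s is true, []q & q is true, so (q | s) -> ([]q & q) is true.
    At e: []q is true, q is true, so []q & q is true.
      At e: []q requires q at every successor {e}.
        At e: q is true.
      So []q is true at e.
Satisfying worlds: {a, b, c, d, e}

a, b, c, d, e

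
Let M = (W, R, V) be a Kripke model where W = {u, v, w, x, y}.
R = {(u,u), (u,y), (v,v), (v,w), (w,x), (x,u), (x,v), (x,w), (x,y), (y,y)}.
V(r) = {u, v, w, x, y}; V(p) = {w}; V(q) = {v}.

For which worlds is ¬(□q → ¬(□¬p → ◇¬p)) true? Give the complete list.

none

Let φ = ¬(□q → ¬(□¬p → ◇¬p)). Evaluate φ at each world:
  u (successors {u, y}): φ is false.
  v (successors {v, w}): φ is false.
  w (successors {x}): φ is false.
  x (successors {u, v, w, y}): φ is false.
  y (successors {y}): φ is false.
For instance, at v:
  At v: □q → ¬(□¬p → ◇¬p) is true, so ¬(□q → ¬(□¬p → ◇¬p)) is false.
    At v: □q is false, ¬(□¬p → ◇¬p) is false, so □q → ¬(□¬p → ◇¬p) is true.
      At v: □q requires q at every successor {v, w}.
        q fails at w, so □q is false at v.
      At v: □¬p → ◇¬p is true, so ¬(□¬p → ◇¬p) is false.
Satisfying worlds: none.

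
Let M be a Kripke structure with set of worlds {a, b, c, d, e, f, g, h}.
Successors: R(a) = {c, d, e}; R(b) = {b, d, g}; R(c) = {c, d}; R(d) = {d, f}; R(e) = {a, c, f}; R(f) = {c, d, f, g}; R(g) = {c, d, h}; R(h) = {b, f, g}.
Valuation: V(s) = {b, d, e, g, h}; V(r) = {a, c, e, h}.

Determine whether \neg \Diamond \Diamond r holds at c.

No

Recall that \Diamond ψ holds at a world iff ψ holds at some accessible world.
At c: \Diamond \Diamond r is true, so \neg \Diamond \Diamond r is false.
  At c: \Diamond \Diamond r requires \Diamond r at some successor in {c, d}.
    \Diamond r holds at c, so \Diamond \Diamond r is true at c.
      At c: \Diamond r requires r at some successor in {c, d}.
        r holds at c, so \Diamond r is true at c.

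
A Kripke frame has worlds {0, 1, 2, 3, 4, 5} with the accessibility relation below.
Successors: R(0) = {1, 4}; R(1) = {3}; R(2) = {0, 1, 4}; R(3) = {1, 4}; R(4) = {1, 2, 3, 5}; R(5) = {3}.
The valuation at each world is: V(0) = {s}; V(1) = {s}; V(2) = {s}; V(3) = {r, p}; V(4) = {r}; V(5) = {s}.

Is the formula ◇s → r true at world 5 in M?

At 5: ◇s is false, r is false, so ◇s → r is true.
  At 5: ◇s requires s at some successor in {3}.
    At 3: s is false.
  So ◇s is false at 5.

Yes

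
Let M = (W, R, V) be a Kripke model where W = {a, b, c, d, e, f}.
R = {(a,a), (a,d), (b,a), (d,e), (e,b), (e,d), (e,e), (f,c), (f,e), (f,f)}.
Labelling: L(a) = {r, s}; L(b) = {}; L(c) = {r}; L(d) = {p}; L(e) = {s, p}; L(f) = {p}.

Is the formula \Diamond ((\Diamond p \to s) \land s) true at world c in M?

At c: no accessible worlds, so \Diamond ((\Diamond p \to s) \land s) is false.

No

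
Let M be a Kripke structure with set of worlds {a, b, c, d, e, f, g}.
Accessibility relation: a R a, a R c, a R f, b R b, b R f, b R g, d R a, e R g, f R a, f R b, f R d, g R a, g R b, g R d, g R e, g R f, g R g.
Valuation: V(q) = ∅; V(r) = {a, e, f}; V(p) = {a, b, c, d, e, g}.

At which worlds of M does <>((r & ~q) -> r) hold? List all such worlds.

a, b, d, e, f, g

Recall that <>ψ holds at a world iff ψ holds at some accessible world.
Let φ = <>((r & ~q) -> r). Evaluate φ at each world:
  a (successors {a, c, f}): φ is true.
  b (successors {b, f, g}): φ is true.
  c (successors ∅): φ is false.
  d (successors {a}): φ is true.
  e (successors {g}): φ is true.
  f (successors {a, b, d}): φ is true.
  g (successors {a, b, d, e, f, g}): φ is true.
For instance, at d:
  At d: <>((r & ~q) -> r) requires (r & ~q) -> r at some successor in {a}.
    (r & ~q) -> r holds at a, so <>((r & ~q) -> r) is true at d.
Satisfying worlds: {a, b, d, e, f, g}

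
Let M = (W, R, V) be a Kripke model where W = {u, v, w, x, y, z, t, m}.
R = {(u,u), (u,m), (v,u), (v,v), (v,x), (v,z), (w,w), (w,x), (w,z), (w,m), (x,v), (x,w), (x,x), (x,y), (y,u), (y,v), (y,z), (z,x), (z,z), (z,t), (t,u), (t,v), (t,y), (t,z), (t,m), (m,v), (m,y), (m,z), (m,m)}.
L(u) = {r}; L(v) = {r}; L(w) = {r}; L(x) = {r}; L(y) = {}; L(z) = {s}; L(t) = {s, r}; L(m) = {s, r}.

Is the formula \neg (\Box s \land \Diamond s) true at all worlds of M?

Recall that \Box ψ holds at a world iff ψ holds at every accessible world, and \Diamond ψ holds iff ψ holds at some accessible world.
Let φ = \neg (\Box s \land \Diamond s). Evaluate φ at each world:
  u (successors {u, m}): φ is true.
  v (successors {u, v, x, z}): φ is true.
  w (successors {w, x, z, m}): φ is true.
  x (successors {v, w, x, y}): φ is true.
  y (successors {u, v, z}): φ is true.
  z (successors {x, z, t}): φ is true.
  t (successors {u, v, y, z, m}): φ is true.
  m (successors {v, y, z, m}): φ is true.
For instance, at v:
  At v: \Box s \land \Diamond s is false, so \neg (\Box s \land \Diamond s) is true.
    At v: \Box s is false, \Diamond s is true, so \Box s \land \Diamond s is false.
      At v: \Box s requires s at every successor {u, v, x, z}.
        s fails at u, so \Box s is false at v.
      At v: \Diamond s requires s at some successor in {u, v, x, z}.
        s holds at z, so \Diamond s is true at v.

Yes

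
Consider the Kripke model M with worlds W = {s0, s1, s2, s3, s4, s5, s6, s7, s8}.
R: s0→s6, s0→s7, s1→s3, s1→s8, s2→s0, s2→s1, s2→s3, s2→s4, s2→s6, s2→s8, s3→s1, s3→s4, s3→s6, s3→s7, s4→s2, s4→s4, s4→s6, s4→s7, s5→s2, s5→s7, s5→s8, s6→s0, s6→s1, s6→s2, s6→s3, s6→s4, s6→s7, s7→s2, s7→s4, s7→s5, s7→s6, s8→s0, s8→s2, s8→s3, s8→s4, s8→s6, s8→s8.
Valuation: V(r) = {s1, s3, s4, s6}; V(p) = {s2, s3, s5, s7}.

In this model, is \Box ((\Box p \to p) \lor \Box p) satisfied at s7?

Yes

Recall that \Box ψ holds at a world iff ψ holds at every accessible world, and \Diamond ψ holds iff ψ holds at some accessible world.
At s7: \Box ((\Box p \to p) \lor \Box p) requires (\Box p \to p) \lor \Box p at every successor {s2, s4, s5, s6}.
  At s2: (\Box p \to p) \lor \Box p is true.
  At s4: (\Box p \to p) \lor \Box p is true.
  At s5: (\Box p \to p) \lor \Box p is true.
  At s6: (\Box p \to p) \lor \Box p is true.
So \Box ((\Box p \to p) \lor \Box p) is true at s7.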